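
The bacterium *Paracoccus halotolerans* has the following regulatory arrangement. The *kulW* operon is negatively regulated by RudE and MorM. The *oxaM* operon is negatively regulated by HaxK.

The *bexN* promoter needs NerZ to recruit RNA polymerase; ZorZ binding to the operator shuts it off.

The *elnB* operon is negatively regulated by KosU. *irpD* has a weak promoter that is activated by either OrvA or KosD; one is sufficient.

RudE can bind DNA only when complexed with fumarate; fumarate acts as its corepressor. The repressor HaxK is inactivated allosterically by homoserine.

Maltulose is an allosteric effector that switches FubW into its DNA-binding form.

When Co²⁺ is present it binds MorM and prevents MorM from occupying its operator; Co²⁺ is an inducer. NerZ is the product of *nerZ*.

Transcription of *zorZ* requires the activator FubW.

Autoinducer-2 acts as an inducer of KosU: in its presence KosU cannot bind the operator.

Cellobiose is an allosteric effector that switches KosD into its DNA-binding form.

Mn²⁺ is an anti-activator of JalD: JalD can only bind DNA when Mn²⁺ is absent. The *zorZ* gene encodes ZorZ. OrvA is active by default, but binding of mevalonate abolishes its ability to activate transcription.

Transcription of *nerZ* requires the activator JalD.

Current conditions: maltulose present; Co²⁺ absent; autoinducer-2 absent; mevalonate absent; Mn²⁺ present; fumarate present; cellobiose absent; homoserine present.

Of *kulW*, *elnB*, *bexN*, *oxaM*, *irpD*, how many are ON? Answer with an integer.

2

Fumarate is present, so RudE is active.
Co²⁺ is absent, so MorM is active.
With repressor RudE bound, *kulW* is not transcribed.
→ *kulW* is OFF.
Autoinducer-2 is absent, so KosU is active.
With repressor KosU bound, *elnB* is not transcribed.
→ *elnB* is OFF.
Maltulose is present, so FubW is active.
No repressor is bound and FubW is active, so *zorZ* is transcribed.
So ZorZ is produced and active.
Mn²⁺ is present, so JalD is inactive.
Required activator JalD is absent, so *nerZ* is not transcribed.
So NerZ is not produced.
With repressor ZorZ bound, *bexN* is not transcribed.
→ *bexN* is OFF.
Homoserine is present, so HaxK is inactive.
With no repressor bound, *oxaM* is transcribed.
→ *oxaM* is ON.
Mevalonate is absent, so OrvA is active.
Cellobiose is absent, so KosD is inactive.
Activator OrvA is present, so *irpD* is transcribed.
→ *irpD* is ON.
2 of the 5 genes are transcribed.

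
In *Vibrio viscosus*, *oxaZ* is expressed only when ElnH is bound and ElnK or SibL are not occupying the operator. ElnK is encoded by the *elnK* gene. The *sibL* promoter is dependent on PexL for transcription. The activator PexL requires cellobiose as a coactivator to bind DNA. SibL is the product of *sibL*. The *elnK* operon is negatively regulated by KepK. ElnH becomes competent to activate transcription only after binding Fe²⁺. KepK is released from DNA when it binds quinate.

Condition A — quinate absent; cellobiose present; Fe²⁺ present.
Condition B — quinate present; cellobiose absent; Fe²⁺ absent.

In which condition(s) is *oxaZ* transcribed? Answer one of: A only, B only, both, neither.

neither

Condition A:
Quinate is absent, so KepK is active.
With repressor KepK bound, *elnK* is not transcribed.
So ElnK is not produced.
Cellobiose is present, so PexL is active.
No repressor is bound and PexL is active, so *sibL* is transcribed.
So SibL is produced and active.
Fe²⁺ is present, so ElnH is active.
With repressor SibL bound, *oxaZ* is not transcribed.
→ *oxaZ* is OFF in A.
Condition B:
Quinate is present, so KepK is inactive.
With no repressor bound, *elnK* is transcribed.
So ElnK is produced and active.
Cellobiose is absent, so PexL is inactive.
Required activator PexL is absent, so *sibL* is not transcribed.
So SibL is not produced.
Fe²⁺ is absent, so ElnH is inactive.
With repressor ElnK bound, *oxaZ* is not transcribed.
→ *oxaZ* is OFF in B.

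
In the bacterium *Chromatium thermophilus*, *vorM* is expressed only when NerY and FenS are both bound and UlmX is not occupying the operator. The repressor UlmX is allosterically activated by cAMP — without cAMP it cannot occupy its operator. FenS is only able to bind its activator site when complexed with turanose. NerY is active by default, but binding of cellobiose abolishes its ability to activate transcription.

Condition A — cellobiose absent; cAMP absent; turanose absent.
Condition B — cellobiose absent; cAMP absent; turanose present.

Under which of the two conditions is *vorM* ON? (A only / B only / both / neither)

B only

Condition A:
Cellobiose is absent, so NerY is active.
cAMP is absent, so UlmX is inactive.
Turanose is absent, so FenS is inactive.
Required activator FenS is absent, so *vorM* is not transcribed.
→ *vorM* is OFF in A.
Condition B:
Cellobiose is absent, so NerY is active.
cAMP is absent, so UlmX is inactive.
Turanose is present, so FenS is active.
No repressor is bound and NerY and FenS are active, so *vorM* is transcribed.
→ *vorM* is ON in B.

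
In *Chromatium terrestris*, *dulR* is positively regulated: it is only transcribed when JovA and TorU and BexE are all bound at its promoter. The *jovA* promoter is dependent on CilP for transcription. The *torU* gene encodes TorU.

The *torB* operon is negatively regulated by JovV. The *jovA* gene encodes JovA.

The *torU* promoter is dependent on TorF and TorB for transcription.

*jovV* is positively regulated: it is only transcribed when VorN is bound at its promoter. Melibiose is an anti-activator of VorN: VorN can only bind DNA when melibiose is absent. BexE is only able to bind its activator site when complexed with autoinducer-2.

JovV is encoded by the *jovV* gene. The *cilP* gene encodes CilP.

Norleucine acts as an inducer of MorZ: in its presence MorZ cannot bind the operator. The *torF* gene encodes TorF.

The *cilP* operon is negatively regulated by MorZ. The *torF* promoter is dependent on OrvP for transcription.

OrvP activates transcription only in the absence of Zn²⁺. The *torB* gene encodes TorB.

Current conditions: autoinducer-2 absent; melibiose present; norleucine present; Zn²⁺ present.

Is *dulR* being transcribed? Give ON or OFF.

OFF

Norleucine is present, so MorZ is inactive.
With no repressor bound, *cilP* is transcribed.
So CilP is produced and active.
No repressor is bound and CilP is active, so *jovA* is transcribed.
So JovA is produced and active.
Zn²⁺ is present, so OrvP is inactive.
Required activator OrvP is absent, so *torF* is not transcribed.
So TorF is not produced.
Melibiose is present, so VorN is inactive.
Required activator VorN is absent, so *jovV* is not transcribed.
So JovV is not produced.
With no repressor bound, *torB* is transcribed.
So TorB is produced and active.
Required activator TorF is absent, so *torU* is not transcribed.
So TorU is not produced.
Autoinducer-2 is absent, so BexE is inactive.
Required activator TorU is absent, so *dulR* is not transcribed.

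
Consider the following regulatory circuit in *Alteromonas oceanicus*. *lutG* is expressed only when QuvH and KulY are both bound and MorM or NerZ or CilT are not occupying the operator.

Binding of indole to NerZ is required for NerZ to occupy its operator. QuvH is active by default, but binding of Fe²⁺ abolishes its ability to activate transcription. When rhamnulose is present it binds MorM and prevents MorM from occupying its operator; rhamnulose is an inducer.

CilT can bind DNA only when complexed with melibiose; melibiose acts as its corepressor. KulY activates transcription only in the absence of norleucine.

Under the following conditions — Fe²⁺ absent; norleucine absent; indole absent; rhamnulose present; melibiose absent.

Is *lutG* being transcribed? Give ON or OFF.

ON

Fe²⁺ is absent, so QuvH is active.
Norleucine is absent, so KulY is active.
Rhamnulose is present, so MorM is inactive.
Indole is absent, so NerZ is inactive.
Melibiose is absent, so CilT is inactive.
No repressor is bound and QuvH and KulY are active, so *lutG* is transcribed.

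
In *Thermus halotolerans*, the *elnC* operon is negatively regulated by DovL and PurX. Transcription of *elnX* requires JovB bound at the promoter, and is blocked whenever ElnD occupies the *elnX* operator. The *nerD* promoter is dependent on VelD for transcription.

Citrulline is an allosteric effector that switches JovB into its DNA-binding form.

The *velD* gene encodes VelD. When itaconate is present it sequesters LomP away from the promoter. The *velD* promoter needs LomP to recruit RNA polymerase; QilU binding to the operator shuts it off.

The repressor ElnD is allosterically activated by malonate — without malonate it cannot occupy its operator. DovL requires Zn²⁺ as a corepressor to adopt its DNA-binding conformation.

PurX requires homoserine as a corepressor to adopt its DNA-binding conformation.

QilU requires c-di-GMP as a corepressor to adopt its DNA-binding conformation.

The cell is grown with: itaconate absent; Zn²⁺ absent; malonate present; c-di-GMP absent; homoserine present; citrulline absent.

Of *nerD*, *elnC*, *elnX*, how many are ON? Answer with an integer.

c-di-GMP is absent, so QilU is inactive.
Itaconate is absent, so LomP is active.
No repressor is bound and LomP is active, so *velD* is transcribed.
So VelD is produced and active.
No repressor is bound and VelD is active, so *nerD* is transcribed.
→ *nerD* is ON.
Zn²⁺ is absent, so DovL is inactive.
Homoserine is present, so PurX is active.
With repressor PurX bound, *elnC* is not transcribed.
→ *elnC* is OFF.
Citrulline is absent, so JovB is inactive.
Malonate is present, so ElnD is active.
With repressor ElnD bound, *elnX* is not transcribed.
→ *elnX* is OFF.
1 of the 3 genes is transcribed.

1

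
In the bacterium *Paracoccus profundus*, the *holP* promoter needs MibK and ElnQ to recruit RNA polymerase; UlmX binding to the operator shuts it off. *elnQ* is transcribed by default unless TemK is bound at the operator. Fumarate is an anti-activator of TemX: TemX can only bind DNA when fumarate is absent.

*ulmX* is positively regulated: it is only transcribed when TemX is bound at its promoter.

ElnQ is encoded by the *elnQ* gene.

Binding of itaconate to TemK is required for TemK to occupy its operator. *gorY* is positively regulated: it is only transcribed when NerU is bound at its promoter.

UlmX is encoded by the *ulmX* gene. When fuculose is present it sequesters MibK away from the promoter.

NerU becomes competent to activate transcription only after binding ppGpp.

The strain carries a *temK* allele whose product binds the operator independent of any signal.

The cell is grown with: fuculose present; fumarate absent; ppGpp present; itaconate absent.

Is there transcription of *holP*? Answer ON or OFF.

OFF

Fuculose is present, so MibK is inactive.
Fumarate is absent, so TemX is active.
No repressor is bound and TemX is active, so *ulmX* is transcribed.
So UlmX is produced and active.
TemK is constitutively active in this strain.
With repressor TemK bound, *elnQ* is not transcribed.
So ElnQ is not produced.
With repressor UlmX bound, *holP* is not transcribed.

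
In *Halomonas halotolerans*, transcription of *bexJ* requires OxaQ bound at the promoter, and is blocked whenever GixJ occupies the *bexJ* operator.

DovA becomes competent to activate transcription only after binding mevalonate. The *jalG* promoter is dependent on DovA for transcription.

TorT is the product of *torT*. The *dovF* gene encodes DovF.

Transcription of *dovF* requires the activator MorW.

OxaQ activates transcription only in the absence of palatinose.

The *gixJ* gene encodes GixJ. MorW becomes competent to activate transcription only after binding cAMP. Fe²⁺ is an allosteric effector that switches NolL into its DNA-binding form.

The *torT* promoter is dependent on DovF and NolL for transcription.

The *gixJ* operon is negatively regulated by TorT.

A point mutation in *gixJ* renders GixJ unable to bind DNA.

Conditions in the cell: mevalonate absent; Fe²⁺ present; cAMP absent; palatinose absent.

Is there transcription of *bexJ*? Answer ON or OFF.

Palatinose is absent, so OxaQ is active.
GixJ is non-functional in this strain, so it has no effect.
No repressor is bound and OxaQ is active, so *bexJ* is transcribed.

ON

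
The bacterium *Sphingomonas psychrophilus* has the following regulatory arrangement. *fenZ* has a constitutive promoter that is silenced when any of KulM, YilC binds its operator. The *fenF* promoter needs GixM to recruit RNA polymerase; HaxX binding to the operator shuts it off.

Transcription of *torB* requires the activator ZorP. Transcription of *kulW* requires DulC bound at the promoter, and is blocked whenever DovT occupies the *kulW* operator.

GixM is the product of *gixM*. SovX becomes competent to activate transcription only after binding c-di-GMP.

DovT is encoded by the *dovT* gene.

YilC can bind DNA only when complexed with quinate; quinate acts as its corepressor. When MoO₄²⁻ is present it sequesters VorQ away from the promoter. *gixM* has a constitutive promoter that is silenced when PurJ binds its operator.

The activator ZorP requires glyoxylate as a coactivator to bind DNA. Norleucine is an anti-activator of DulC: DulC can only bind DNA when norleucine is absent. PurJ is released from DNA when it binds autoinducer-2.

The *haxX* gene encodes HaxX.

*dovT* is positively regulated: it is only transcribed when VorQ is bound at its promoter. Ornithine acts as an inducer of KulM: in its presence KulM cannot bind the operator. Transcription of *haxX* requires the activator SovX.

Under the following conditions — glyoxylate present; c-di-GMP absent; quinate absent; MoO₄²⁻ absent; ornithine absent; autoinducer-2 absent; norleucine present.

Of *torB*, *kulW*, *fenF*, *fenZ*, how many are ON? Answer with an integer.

1

Glyoxylate is present, so ZorP is active.
No repressor is bound and ZorP is active, so *torB* is transcribed.
→ *torB* is ON.
Norleucine is present, so DulC is inactive.
MoO₄²⁻ is absent, so VorQ is active.
No repressor is bound and VorQ is active, so *dovT* is transcribed.
So DovT is produced and active.
With repressor DovT bound, *kulW* is not transcribed.
→ *kulW* is OFF.
c-di-GMP is absent, so SovX is inactive.
Required activator SovX is absent, so *haxX* is not transcribed.
So HaxX is not produced.
Autoinducer-2 is absent, so PurJ is active.
With repressor PurJ bound, *gixM* is not transcribed.
So GixM is not produced.
Required activator GixM is absent, so *fenF* is not transcribed.
→ *fenF* is OFF.
Ornithine is absent, so KulM is active.
Quinate is absent, so YilC is inactive.
With repressor KulM bound, *fenZ* is not transcribed.
→ *fenZ* is OFF.
1 of the 4 genes is transcribed.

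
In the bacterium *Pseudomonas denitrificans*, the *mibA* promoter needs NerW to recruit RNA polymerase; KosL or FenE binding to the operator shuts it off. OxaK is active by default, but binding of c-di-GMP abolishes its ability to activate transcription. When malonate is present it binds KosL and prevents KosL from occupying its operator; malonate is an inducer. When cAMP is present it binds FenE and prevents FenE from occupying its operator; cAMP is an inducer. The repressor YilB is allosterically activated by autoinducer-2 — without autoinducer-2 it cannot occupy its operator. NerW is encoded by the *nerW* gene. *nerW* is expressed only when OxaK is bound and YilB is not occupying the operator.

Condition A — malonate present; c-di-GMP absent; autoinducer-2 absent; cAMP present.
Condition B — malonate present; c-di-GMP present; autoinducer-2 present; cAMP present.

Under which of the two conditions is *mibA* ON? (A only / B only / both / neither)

A only

Condition A:
Malonate is present, so KosL is inactive.
c-di-GMP is absent, so OxaK is active.
Autoinducer-2 is absent, so YilB is inactive.
No repressor is bound and OxaK is active, so *nerW* is transcribed.
So NerW is produced and active.
cAMP is present, so FenE is inactive.
No repressor is bound and NerW is active, so *mibA* is transcribed.
→ *mibA* is ON in A.
Condition B:
Malonate is present, so KosL is inactive.
c-di-GMP is present, so OxaK is inactive.
Autoinducer-2 is present, so YilB is active.
With repressor YilB bound, *nerW* is not transcribed.
So NerW is not produced.
cAMP is present, so FenE is inactive.
Required activator NerW is absent, so *mibA* is not transcribed.
→ *mibA* is OFF in B.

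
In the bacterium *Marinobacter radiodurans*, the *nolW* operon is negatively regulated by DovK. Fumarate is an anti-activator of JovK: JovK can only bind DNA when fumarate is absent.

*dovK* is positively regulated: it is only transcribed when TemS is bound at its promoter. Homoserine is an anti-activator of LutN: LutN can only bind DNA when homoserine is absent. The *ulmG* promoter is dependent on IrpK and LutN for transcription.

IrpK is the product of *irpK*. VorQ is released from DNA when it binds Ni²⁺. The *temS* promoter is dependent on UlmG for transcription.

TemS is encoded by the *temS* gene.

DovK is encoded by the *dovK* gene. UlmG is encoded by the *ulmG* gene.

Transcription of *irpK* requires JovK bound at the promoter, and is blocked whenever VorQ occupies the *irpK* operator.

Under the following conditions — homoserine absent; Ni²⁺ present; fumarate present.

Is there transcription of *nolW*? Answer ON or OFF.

ON

Ni²⁺ is present, so VorQ is inactive.
Fumarate is present, so JovK is inactive.
Required activator JovK is absent, so *irpK* is not transcribed.
So IrpK is not produced.
Homoserine is absent, so LutN is active.
Required activator IrpK is absent, so *ulmG* is not transcribed.
So UlmG is not produced.
Required activator UlmG is absent, so *temS* is not transcribed.
So TemS is not produced.
Required activator TemS is absent, so *dovK* is not transcribed.
So DovK is not produced.
With no repressor bound, *nolW* is transcribed.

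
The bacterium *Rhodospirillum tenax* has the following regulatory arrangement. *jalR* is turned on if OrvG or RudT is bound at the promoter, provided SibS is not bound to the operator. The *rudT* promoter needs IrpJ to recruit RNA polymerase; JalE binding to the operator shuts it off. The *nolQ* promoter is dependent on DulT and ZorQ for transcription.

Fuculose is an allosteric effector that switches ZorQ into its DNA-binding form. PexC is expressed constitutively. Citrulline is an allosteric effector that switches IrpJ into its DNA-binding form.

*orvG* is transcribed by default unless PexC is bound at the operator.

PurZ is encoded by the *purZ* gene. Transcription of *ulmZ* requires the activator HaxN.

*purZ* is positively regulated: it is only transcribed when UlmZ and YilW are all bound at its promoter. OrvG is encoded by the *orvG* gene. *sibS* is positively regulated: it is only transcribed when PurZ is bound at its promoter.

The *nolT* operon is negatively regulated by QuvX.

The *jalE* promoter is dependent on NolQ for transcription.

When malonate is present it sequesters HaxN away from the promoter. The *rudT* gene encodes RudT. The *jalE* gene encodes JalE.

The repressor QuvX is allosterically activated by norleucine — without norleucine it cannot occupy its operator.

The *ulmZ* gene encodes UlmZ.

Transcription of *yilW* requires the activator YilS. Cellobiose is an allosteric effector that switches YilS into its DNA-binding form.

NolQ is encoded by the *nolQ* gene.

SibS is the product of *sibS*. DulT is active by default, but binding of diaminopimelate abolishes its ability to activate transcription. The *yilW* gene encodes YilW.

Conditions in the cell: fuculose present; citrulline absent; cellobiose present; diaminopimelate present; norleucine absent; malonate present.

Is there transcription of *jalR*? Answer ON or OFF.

OFF

Malonate is present, so HaxN is inactive.
Required activator HaxN is absent, so *ulmZ* is not transcribed.
So UlmZ is not produced.
Cellobiose is present, so YilS is active.
No repressor is bound and YilS is active, so *yilW* is transcribed.
So YilW is produced and active.
Required activator UlmZ is absent, so *purZ* is not transcribed.
So PurZ is not produced.
Required activator PurZ is absent, so *sibS* is not transcribed.
So SibS is not produced.
PexC is produced constitutively and is active.
With repressor PexC bound, *orvG* is not transcribed.
So OrvG is not produced.
Diaminopimelate is present, so DulT is inactive.
Fuculose is present, so ZorQ is active.
Required activator DulT is absent, so *nolQ* is not transcribed.
So NolQ is not produced.
Required activator NolQ is absent, so *jalE* is not transcribed.
So JalE is not produced.
Citrulline is absent, so IrpJ is inactive.
Required activator IrpJ is absent, so *rudT* is not transcribed.
So RudT is not produced.
No activator is available at the *jalR* promoter, so *jalR* is not transcribed.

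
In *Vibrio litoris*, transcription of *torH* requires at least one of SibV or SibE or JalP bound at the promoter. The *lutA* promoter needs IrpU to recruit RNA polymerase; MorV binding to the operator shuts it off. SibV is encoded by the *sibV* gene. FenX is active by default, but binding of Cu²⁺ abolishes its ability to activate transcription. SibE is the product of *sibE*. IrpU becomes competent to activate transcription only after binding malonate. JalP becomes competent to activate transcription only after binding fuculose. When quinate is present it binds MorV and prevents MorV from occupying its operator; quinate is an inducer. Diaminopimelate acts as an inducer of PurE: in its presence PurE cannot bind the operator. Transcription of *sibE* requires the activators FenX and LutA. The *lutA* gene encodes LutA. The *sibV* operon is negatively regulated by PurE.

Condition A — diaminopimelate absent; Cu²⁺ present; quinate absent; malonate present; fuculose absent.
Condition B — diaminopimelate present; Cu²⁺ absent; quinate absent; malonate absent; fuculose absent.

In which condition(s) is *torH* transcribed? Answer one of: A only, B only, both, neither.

B only

Condition A:
Diaminopimelate is absent, so PurE is active.
With repressor PurE bound, *sibV* is not transcribed.
So SibV is not produced.
Cu²⁺ is present, so FenX is inactive.
Quinate is absent, so MorV is active.
Malonate is present, so IrpU is active.
With repressor MorV bound, *lutA* is not transcribed.
So LutA is not produced.
Required activator FenX is absent, so *sibE* is not transcribed.
So SibE is not produced.
Fuculose is absent, so JalP is inactive.
No activator is available at the *torH* promoter, so *torH* is not transcribed.
→ *torH* is OFF in A.
Condition B:
Diaminopimelate is present, so PurE is inactive.
With no repressor bound, *sibV* is transcribed.
So SibV is produced and active.
Cu²⁺ is absent, so FenX is active.
Quinate is absent, so MorV is active.
Malonate is absent, so IrpU is inactive.
With repressor MorV bound, *lutA* is not transcribed.
So LutA is not produced.
Required activator LutA is absent, so *sibE* is not transcribed.
So SibE is not produced.
Fuculose is absent, so JalP is inactive.
Activator SibV is present, so *torH* is transcribed.
→ *torH* is ON in B.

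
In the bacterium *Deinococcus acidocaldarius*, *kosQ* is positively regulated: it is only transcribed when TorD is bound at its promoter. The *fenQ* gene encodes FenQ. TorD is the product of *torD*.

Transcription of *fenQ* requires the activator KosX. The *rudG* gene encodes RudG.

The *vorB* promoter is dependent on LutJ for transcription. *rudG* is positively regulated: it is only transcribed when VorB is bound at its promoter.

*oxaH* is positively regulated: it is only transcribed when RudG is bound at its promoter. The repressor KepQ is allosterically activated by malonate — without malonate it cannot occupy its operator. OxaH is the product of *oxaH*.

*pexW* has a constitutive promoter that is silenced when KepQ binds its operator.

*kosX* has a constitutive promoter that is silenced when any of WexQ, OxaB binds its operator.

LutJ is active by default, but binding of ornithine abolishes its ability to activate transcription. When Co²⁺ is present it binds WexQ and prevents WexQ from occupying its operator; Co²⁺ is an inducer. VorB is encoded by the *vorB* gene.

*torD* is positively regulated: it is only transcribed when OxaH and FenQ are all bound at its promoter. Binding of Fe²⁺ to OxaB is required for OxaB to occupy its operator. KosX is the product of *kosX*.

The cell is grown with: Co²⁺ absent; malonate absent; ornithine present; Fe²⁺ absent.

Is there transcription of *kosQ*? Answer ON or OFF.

OFF

Ornithine is present, so LutJ is inactive.
Required activator LutJ is absent, so *vorB* is not transcribed.
So VorB is not produced.
Required activator VorB is absent, so *rudG* is not transcribed.
So RudG is not produced.
Required activator RudG is absent, so *oxaH* is not transcribed.
So OxaH is not produced.
Co²⁺ is absent, so WexQ is active.
Fe²⁺ is absent, so OxaB is inactive.
With repressor WexQ bound, *kosX* is not transcribed.
So KosX is not produced.
Required activator KosX is absent, so *fenQ* is not transcribed.
So FenQ is not produced.
Required activator OxaH is absent, so *torD* is not transcribed.
So TorD is not produced.
Required activator TorD is absent, so *kosQ* is not transcribed.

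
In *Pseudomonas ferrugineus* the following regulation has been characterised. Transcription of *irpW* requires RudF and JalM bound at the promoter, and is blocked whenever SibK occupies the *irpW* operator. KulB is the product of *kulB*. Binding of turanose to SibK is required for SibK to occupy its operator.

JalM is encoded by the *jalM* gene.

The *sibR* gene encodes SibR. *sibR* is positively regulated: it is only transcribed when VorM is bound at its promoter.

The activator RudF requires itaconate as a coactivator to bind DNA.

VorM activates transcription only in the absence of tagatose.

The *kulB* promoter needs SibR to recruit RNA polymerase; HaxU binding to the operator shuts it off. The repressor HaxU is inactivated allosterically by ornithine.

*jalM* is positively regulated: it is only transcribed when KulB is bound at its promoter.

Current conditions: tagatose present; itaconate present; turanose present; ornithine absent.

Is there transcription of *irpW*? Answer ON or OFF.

OFF

Itaconate is present, so RudF is active.
Tagatose is present, so VorM is inactive.
Required activator VorM is absent, so *sibR* is not transcribed.
So SibR is not produced.
Ornithine is absent, so HaxU is active.
With repressor HaxU bound, *kulB* is not transcribed.
So KulB is not produced.
Required activator KulB is absent, so *jalM* is not transcribed.
So JalM is not produced.
Turanose is present, so SibK is active.
With repressor SibK bound, *irpW* is not transcribed.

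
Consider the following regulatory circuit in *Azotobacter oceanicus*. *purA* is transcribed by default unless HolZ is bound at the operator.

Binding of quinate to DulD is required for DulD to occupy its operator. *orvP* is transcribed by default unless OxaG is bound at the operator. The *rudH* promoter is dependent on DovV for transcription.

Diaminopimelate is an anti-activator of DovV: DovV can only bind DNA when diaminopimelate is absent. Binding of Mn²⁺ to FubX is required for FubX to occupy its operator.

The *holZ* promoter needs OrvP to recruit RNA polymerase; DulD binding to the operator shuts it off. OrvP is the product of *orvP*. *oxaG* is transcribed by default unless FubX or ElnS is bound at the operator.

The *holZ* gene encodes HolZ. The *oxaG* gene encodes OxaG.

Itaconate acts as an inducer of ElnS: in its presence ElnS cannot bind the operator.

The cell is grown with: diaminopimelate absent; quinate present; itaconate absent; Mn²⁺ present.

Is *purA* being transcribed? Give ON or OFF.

Mn²⁺ is present, so FubX is active.
Itaconate is absent, so ElnS is active.
With repressor FubX bound, *oxaG* is not transcribed.
So OxaG is not produced.
With no repressor bound, *orvP* is transcribed.
So OrvP is produced and active.
Quinate is present, so DulD is active.
With repressor DulD bound, *holZ* is not transcribed.
So HolZ is not produced.
With no repressor bound, *purA* is transcribed.

ON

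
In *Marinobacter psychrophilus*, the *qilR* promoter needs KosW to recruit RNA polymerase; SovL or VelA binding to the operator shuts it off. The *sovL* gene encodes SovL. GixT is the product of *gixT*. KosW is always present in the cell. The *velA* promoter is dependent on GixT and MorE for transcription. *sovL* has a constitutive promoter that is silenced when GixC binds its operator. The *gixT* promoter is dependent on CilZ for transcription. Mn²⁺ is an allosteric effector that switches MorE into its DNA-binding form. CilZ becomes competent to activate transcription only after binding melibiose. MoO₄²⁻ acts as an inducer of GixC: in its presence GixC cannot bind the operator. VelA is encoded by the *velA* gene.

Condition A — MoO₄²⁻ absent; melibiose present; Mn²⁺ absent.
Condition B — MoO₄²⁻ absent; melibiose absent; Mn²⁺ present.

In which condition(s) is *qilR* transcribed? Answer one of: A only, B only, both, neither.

Condition A:
MoO₄²⁻ is absent, so GixC is active.
With repressor GixC bound, *sovL* is not transcribed.
So SovL is not produced.
KosW is produced constitutively and is active.
Melibiose is present, so CilZ is active.
No repressor is bound and CilZ is active, so *gixT* is transcribed.
So GixT is produced and active.
Mn²⁺ is absent, so MorE is inactive.
Required activator MorE is absent, so *velA* is not transcribed.
So VelA is not produced.
No repressor is bound and KosW is active, so *qilR* is transcribed.
→ *qilR* is ON in A.
Condition B:
MoO₄²⁻ is absent, so GixC is active.
With repressor GixC bound, *sovL* is not transcribed.
So SovL is not produced.
KosW is produced constitutively and is active.
Melibiose is absent, so CilZ is inactive.
Required activator CilZ is absent, so *gixT* is not transcribed.
So GixT is not produced.
Mn²⁺ is present, so MorE is active.
Required activator GixT is absent, so *velA* is not transcribed.
So VelA is not produced.
No repressor is bound and KosW is active, so *qilR* is transcribed.
→ *qilR* is ON in B.

both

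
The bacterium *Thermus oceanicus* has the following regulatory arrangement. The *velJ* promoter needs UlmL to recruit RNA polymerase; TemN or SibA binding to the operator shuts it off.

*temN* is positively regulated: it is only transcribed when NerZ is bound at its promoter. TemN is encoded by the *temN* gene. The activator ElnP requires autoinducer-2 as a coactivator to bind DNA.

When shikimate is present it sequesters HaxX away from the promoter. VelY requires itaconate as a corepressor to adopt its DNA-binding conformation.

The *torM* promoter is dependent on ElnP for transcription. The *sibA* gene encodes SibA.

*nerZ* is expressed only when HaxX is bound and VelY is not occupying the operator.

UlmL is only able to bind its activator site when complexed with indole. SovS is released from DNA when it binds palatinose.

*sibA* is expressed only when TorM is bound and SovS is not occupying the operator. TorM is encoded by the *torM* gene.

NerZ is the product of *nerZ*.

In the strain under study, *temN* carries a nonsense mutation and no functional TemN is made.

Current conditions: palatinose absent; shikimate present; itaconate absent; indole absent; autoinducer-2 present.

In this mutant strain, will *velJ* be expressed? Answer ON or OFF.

TemN is non-functional in this strain, so it has no effect.
Palatinose is absent, so SovS is active.
Autoinducer-2 is present, so ElnP is active.
No repressor is bound and ElnP is active, so *torM* is transcribed.
So TorM is produced and active.
With repressor SovS bound, *sibA* is not transcribed.
So SibA is not produced.
Indole is absent, so UlmL is inactive.
Required activator UlmL is absent, so *velJ* is not transcribed.

OFF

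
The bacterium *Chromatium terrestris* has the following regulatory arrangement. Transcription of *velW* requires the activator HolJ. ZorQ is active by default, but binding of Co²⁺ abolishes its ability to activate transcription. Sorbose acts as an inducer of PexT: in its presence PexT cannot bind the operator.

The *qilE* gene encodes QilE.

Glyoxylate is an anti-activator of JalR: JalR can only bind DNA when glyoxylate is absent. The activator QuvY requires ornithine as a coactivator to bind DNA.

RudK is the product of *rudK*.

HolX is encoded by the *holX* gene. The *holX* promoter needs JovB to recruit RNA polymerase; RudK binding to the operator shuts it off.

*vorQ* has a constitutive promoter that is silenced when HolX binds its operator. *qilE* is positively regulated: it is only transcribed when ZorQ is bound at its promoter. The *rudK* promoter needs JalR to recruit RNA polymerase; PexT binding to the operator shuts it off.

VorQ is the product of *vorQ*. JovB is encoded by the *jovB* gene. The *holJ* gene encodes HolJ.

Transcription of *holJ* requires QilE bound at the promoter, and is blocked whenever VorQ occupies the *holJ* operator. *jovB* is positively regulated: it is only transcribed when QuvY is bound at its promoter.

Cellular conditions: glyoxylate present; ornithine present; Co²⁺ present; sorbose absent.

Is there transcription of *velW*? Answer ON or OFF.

OFF

Ornithine is present, so QuvY is active.
No repressor is bound and QuvY is active, so *jovB* is transcribed.
So JovB is produced and active.
Glyoxylate is present, so JalR is inactive.
Sorbose is absent, so PexT is active.
With repressor PexT bound, *rudK* is not transcribed.
So RudK is not produced.
No repressor is bound and JovB is active, so *holX* is transcribed.
So HolX is produced and active.
With repressor HolX bound, *vorQ* is not transcribed.
So VorQ is not produced.
Co²⁺ is present, so ZorQ is inactive.
Required activator ZorQ is absent, so *qilE* is not transcribed.
So QilE is not produced.
Required activator QilE is absent, so *holJ* is not transcribed.
So HolJ is not produced.
Required activator HolJ is absent, so *velW* is not transcribed.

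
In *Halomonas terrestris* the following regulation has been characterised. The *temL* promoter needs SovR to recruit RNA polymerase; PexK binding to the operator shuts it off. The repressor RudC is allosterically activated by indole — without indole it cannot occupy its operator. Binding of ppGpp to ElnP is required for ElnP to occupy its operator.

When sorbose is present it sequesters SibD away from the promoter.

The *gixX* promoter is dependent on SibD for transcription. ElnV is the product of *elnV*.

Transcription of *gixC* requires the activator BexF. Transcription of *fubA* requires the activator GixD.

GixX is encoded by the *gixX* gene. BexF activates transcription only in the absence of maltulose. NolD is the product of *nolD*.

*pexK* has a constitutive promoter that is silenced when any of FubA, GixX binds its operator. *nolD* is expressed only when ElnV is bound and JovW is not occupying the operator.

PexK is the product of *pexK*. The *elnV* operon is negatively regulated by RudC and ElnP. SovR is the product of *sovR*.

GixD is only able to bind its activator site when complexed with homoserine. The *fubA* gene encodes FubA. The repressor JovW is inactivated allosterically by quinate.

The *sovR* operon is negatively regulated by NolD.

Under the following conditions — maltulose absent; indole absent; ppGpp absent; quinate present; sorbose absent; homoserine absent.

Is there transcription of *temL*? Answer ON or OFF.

Quinate is present, so JovW is inactive.
Indole is absent, so RudC is inactive.
ppGpp is absent, so ElnP is inactive.
With no repressor bound, *elnV* is transcribed.
So ElnV is produced and active.
No repressor is bound and ElnV is active, so *nolD* is transcribed.
So NolD is produced and active.
With repressor NolD bound, *sovR* is not transcribed.
So SovR is not produced.
Homoserine is absent, so GixD is inactive.
Required activator GixD is absent, so *fubA* is not transcribed.
So FubA is not produced.
Sorbose is absent, so SibD is active.
No repressor is bound and SibD is active, so *gixX* is transcribed.
So GixX is produced and active.
With repressor GixX bound, *pexK* is not transcribed.
So PexK is not produced.
Required activator SovR is absent, so *temL* is not transcribed.

OFF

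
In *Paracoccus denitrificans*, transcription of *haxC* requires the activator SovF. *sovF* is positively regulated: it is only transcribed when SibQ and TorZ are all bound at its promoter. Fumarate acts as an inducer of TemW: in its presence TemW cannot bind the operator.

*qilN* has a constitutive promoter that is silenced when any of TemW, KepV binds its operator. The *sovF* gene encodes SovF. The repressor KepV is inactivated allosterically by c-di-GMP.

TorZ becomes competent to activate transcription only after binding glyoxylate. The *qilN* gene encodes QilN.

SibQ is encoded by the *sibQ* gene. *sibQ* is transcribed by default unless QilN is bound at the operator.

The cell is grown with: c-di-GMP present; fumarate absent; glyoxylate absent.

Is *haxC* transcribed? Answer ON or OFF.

OFF

Fumarate is absent, so TemW is active.
c-di-GMP is present, so KepV is inactive.
With repressor TemW bound, *qilN* is not transcribed.
So QilN is not produced.
With no repressor bound, *sibQ* is transcribed.
So SibQ is produced and active.
Glyoxylate is absent, so TorZ is inactive.
Required activator TorZ is absent, so *sovF* is not transcribed.
So SovF is not produced.
Required activator SovF is absent, so *haxC* is not transcribed.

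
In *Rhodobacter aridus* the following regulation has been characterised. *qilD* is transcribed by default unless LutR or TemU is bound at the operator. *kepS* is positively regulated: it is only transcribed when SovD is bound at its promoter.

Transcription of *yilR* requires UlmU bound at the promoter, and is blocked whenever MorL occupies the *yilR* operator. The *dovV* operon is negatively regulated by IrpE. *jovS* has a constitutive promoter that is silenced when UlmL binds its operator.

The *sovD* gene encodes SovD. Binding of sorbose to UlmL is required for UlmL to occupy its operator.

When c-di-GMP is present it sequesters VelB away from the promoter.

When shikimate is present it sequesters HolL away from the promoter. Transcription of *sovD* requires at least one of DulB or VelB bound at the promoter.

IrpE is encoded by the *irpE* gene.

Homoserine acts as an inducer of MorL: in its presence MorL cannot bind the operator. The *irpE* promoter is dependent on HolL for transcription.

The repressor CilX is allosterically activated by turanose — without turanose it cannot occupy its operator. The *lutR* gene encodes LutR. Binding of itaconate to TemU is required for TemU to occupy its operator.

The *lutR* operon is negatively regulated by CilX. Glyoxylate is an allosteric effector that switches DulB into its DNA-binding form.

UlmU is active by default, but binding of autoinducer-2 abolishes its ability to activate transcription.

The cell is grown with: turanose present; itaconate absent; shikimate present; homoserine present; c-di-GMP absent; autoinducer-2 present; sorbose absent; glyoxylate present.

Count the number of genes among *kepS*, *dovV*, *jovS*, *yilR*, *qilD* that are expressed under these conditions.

Glyoxylate is present, so DulB is active.
c-di-GMP is absent, so VelB is active.
Activator DulB is present, so *sovD* is transcribed.
So SovD is produced and active.
No repressor is bound and SovD is active, so *kepS* is transcribed.
→ *kepS* is ON.
Shikimate is present, so HolL is inactive.
Required activator HolL is absent, so *irpE* is not transcribed.
So IrpE is not produced.
With no repressor bound, *dovV* is transcribed.
→ *dovV* is ON.
Sorbose is absent, so UlmL is inactive.
With no repressor bound, *jovS* is transcribed.
→ *jovS* is ON.
Autoinducer-2 is present, so UlmU is inactive.
Homoserine is present, so MorL is inactive.
Required activator UlmU is absent, so *yilR* is not transcribed.
→ *yilR* is OFF.
Turanose is present, so CilX is active.
With repressor CilX bound, *lutR* is not transcribed.
So LutR is not produced.
Itaconate is absent, so TemU is inactive.
With no repressor bound, *qilD* is transcribed.
→ *qilD* is ON.
4 of the 5 genes are transcribed.

4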